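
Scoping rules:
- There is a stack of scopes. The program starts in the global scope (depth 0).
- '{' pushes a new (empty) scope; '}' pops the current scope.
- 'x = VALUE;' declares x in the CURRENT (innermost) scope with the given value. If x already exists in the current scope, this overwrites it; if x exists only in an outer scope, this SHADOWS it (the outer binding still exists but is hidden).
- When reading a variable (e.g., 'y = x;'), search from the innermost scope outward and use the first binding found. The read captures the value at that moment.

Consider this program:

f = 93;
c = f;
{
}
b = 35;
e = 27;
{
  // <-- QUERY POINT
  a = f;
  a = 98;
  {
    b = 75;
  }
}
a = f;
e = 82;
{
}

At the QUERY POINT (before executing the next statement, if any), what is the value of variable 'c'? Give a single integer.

Answer: 93

Derivation:
Step 1: declare f=93 at depth 0
Step 2: declare c=(read f)=93 at depth 0
Step 3: enter scope (depth=1)
Step 4: exit scope (depth=0)
Step 5: declare b=35 at depth 0
Step 6: declare e=27 at depth 0
Step 7: enter scope (depth=1)
Visible at query point: b=35 c=93 e=27 f=93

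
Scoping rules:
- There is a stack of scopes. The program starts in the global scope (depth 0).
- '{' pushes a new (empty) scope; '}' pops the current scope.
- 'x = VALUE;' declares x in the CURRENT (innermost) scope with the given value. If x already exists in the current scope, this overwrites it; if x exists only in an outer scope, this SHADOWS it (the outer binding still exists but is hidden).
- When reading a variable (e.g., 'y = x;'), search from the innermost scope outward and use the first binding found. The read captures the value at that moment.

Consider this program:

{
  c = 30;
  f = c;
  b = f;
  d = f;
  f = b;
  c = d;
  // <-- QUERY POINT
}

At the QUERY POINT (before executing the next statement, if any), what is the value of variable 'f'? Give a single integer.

Answer: 30

Derivation:
Step 1: enter scope (depth=1)
Step 2: declare c=30 at depth 1
Step 3: declare f=(read c)=30 at depth 1
Step 4: declare b=(read f)=30 at depth 1
Step 5: declare d=(read f)=30 at depth 1
Step 6: declare f=(read b)=30 at depth 1
Step 7: declare c=(read d)=30 at depth 1
Visible at query point: b=30 c=30 d=30 f=30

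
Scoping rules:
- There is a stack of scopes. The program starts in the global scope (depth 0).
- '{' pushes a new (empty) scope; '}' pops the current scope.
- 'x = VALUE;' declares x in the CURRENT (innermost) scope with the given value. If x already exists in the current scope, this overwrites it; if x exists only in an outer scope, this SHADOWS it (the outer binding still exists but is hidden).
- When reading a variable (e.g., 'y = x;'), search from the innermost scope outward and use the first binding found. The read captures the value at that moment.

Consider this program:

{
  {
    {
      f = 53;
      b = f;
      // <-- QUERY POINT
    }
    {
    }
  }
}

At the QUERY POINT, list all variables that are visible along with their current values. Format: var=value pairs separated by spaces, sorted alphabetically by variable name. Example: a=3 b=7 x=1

Answer: b=53 f=53

Derivation:
Step 1: enter scope (depth=1)
Step 2: enter scope (depth=2)
Step 3: enter scope (depth=3)
Step 4: declare f=53 at depth 3
Step 5: declare b=(read f)=53 at depth 3
Visible at query point: b=53 f=53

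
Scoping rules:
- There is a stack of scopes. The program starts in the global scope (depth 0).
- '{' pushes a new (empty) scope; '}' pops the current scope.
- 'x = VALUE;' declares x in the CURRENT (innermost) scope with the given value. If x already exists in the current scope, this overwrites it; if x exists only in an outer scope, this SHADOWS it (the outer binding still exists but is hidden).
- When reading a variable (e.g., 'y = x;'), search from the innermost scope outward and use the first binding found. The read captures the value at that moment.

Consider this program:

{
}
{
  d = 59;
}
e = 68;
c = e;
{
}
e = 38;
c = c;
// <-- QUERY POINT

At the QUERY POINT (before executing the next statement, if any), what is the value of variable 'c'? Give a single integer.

Answer: 68

Derivation:
Step 1: enter scope (depth=1)
Step 2: exit scope (depth=0)
Step 3: enter scope (depth=1)
Step 4: declare d=59 at depth 1
Step 5: exit scope (depth=0)
Step 6: declare e=68 at depth 0
Step 7: declare c=(read e)=68 at depth 0
Step 8: enter scope (depth=1)
Step 9: exit scope (depth=0)
Step 10: declare e=38 at depth 0
Step 11: declare c=(read c)=68 at depth 0
Visible at query point: c=68 e=38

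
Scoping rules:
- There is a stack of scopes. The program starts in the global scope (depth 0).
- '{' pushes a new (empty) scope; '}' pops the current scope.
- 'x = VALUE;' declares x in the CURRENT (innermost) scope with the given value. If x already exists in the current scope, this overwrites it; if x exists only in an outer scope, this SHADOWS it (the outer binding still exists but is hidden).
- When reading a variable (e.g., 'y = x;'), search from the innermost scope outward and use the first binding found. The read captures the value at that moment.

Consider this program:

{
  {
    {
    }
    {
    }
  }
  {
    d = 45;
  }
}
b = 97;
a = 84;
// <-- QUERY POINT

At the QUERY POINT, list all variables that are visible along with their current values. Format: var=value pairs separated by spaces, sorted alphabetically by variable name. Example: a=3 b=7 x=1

Answer: a=84 b=97

Derivation:
Step 1: enter scope (depth=1)
Step 2: enter scope (depth=2)
Step 3: enter scope (depth=3)
Step 4: exit scope (depth=2)
Step 5: enter scope (depth=3)
Step 6: exit scope (depth=2)
Step 7: exit scope (depth=1)
Step 8: enter scope (depth=2)
Step 9: declare d=45 at depth 2
Step 10: exit scope (depth=1)
Step 11: exit scope (depth=0)
Step 12: declare b=97 at depth 0
Step 13: declare a=84 at depth 0
Visible at query point: a=84 b=97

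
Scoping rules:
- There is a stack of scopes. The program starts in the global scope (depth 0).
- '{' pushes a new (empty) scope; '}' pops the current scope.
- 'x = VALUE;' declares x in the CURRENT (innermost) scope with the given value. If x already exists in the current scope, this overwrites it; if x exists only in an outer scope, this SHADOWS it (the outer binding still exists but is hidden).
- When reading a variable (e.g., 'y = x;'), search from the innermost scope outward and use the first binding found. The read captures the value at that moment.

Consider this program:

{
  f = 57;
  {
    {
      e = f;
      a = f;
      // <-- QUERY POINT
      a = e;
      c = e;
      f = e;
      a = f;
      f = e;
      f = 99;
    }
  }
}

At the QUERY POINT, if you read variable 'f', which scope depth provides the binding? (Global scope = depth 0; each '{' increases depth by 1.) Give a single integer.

Answer: 1

Derivation:
Step 1: enter scope (depth=1)
Step 2: declare f=57 at depth 1
Step 3: enter scope (depth=2)
Step 4: enter scope (depth=3)
Step 5: declare e=(read f)=57 at depth 3
Step 6: declare a=(read f)=57 at depth 3
Visible at query point: a=57 e=57 f=57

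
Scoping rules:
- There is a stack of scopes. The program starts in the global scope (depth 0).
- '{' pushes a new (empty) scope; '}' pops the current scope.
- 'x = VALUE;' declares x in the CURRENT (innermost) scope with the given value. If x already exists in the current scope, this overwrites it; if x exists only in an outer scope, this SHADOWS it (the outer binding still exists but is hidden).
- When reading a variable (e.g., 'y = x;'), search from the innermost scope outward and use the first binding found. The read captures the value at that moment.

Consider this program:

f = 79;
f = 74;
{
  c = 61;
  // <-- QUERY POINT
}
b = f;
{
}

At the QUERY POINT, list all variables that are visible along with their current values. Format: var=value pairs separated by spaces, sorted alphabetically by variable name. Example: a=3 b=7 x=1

Answer: c=61 f=74

Derivation:
Step 1: declare f=79 at depth 0
Step 2: declare f=74 at depth 0
Step 3: enter scope (depth=1)
Step 4: declare c=61 at depth 1
Visible at query point: c=61 f=74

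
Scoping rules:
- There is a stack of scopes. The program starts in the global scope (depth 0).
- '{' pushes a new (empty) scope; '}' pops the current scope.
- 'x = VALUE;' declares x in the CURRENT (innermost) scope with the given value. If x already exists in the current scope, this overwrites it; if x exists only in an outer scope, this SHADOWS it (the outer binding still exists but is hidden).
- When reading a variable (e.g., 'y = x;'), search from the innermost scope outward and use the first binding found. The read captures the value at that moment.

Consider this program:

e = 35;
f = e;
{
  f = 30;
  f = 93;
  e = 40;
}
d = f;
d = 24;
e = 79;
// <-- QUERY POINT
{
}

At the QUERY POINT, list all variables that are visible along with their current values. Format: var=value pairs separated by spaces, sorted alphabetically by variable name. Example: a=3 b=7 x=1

Step 1: declare e=35 at depth 0
Step 2: declare f=(read e)=35 at depth 0
Step 3: enter scope (depth=1)
Step 4: declare f=30 at depth 1
Step 5: declare f=93 at depth 1
Step 6: declare e=40 at depth 1
Step 7: exit scope (depth=0)
Step 8: declare d=(read f)=35 at depth 0
Step 9: declare d=24 at depth 0
Step 10: declare e=79 at depth 0
Visible at query point: d=24 e=79 f=35

Answer: d=24 e=79 f=35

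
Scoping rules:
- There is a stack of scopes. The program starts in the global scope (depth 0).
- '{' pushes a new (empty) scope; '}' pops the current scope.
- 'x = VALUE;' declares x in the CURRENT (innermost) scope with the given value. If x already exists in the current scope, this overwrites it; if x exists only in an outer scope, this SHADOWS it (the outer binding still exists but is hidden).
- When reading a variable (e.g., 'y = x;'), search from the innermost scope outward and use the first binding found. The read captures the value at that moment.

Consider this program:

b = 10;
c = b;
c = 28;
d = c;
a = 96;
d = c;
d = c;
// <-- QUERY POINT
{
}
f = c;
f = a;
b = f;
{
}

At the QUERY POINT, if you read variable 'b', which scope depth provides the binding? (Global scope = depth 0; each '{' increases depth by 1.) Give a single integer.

Step 1: declare b=10 at depth 0
Step 2: declare c=(read b)=10 at depth 0
Step 3: declare c=28 at depth 0
Step 4: declare d=(read c)=28 at depth 0
Step 5: declare a=96 at depth 0
Step 6: declare d=(read c)=28 at depth 0
Step 7: declare d=(read c)=28 at depth 0
Visible at query point: a=96 b=10 c=28 d=28

Answer: 0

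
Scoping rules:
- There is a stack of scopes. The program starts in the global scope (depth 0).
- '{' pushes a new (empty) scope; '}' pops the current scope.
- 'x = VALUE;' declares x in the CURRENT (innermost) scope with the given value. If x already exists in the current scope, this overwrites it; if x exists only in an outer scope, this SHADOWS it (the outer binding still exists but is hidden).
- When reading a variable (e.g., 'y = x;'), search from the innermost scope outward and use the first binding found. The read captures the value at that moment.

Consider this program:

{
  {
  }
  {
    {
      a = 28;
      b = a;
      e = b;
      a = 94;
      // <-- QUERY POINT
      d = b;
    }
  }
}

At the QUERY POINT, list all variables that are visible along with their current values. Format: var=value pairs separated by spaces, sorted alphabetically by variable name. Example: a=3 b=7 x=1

Answer: a=94 b=28 e=28

Derivation:
Step 1: enter scope (depth=1)
Step 2: enter scope (depth=2)
Step 3: exit scope (depth=1)
Step 4: enter scope (depth=2)
Step 5: enter scope (depth=3)
Step 6: declare a=28 at depth 3
Step 7: declare b=(read a)=28 at depth 3
Step 8: declare e=(read b)=28 at depth 3
Step 9: declare a=94 at depth 3
Visible at query point: a=94 b=28 e=28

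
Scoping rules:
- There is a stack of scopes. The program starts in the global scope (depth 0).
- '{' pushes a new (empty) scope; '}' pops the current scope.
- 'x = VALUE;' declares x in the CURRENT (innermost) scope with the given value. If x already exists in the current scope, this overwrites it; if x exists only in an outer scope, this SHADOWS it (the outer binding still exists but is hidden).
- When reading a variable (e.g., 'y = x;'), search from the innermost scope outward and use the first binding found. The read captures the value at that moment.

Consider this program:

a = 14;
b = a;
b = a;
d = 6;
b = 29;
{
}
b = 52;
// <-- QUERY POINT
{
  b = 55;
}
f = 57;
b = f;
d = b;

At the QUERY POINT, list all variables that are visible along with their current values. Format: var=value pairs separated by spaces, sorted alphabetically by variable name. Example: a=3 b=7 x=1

Answer: a=14 b=52 d=6

Derivation:
Step 1: declare a=14 at depth 0
Step 2: declare b=(read a)=14 at depth 0
Step 3: declare b=(read a)=14 at depth 0
Step 4: declare d=6 at depth 0
Step 5: declare b=29 at depth 0
Step 6: enter scope (depth=1)
Step 7: exit scope (depth=0)
Step 8: declare b=52 at depth 0
Visible at query point: a=14 b=52 d=6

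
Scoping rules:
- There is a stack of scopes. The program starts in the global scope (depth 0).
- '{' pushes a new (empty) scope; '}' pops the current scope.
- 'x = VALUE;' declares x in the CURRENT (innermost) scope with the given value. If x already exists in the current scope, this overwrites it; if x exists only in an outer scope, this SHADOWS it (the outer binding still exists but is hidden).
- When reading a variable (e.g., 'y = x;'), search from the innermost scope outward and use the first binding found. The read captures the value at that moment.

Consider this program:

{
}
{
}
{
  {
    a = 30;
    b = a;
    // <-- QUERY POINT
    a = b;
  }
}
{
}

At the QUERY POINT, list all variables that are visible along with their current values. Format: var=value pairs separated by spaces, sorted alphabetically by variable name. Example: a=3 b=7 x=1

Answer: a=30 b=30

Derivation:
Step 1: enter scope (depth=1)
Step 2: exit scope (depth=0)
Step 3: enter scope (depth=1)
Step 4: exit scope (depth=0)
Step 5: enter scope (depth=1)
Step 6: enter scope (depth=2)
Step 7: declare a=30 at depth 2
Step 8: declare b=(read a)=30 at depth 2
Visible at query point: a=30 b=30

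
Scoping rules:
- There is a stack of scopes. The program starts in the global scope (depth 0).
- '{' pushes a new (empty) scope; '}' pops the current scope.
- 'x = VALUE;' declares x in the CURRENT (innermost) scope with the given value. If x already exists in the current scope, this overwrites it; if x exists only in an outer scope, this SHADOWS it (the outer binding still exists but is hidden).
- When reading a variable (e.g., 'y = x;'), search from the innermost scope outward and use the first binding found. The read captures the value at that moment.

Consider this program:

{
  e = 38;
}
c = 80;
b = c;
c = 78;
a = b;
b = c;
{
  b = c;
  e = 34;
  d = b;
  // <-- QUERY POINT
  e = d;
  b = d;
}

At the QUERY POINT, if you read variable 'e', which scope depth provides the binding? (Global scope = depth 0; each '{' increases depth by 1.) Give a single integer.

Step 1: enter scope (depth=1)
Step 2: declare e=38 at depth 1
Step 3: exit scope (depth=0)
Step 4: declare c=80 at depth 0
Step 5: declare b=(read c)=80 at depth 0
Step 6: declare c=78 at depth 0
Step 7: declare a=(read b)=80 at depth 0
Step 8: declare b=(read c)=78 at depth 0
Step 9: enter scope (depth=1)
Step 10: declare b=(read c)=78 at depth 1
Step 11: declare e=34 at depth 1
Step 12: declare d=(read b)=78 at depth 1
Visible at query point: a=80 b=78 c=78 d=78 e=34

Answer: 1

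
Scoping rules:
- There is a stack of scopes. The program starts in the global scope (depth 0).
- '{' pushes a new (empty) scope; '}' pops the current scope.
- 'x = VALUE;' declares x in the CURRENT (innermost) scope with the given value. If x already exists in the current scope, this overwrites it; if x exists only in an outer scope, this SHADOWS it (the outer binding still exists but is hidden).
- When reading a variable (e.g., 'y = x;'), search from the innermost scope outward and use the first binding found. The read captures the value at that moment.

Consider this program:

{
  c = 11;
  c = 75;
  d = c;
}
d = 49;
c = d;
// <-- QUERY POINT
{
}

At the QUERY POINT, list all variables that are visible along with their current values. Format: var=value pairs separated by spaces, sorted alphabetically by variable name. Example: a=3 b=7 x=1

Answer: c=49 d=49

Derivation:
Step 1: enter scope (depth=1)
Step 2: declare c=11 at depth 1
Step 3: declare c=75 at depth 1
Step 4: declare d=(read c)=75 at depth 1
Step 5: exit scope (depth=0)
Step 6: declare d=49 at depth 0
Step 7: declare c=(read d)=49 at depth 0
Visible at query point: c=49 d=49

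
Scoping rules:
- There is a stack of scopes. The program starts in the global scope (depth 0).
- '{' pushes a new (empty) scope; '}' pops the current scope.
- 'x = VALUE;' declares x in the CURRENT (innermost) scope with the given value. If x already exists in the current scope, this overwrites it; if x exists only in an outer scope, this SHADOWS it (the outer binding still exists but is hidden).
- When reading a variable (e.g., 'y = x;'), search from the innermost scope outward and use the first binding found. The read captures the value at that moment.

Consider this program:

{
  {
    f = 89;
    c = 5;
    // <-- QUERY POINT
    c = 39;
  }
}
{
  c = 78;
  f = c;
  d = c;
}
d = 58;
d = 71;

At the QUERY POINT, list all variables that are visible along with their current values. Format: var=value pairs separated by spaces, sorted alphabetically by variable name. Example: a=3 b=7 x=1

Step 1: enter scope (depth=1)
Step 2: enter scope (depth=2)
Step 3: declare f=89 at depth 2
Step 4: declare c=5 at depth 2
Visible at query point: c=5 f=89

Answer: c=5 f=89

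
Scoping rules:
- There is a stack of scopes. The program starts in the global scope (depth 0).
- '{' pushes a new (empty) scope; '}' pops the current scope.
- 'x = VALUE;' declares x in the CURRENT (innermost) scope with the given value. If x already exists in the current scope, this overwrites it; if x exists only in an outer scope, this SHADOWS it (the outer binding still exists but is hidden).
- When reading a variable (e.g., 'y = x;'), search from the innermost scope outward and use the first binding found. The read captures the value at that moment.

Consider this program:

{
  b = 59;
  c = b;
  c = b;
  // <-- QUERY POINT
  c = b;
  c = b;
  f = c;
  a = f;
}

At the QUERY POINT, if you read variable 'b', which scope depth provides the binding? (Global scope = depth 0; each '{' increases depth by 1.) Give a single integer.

Step 1: enter scope (depth=1)
Step 2: declare b=59 at depth 1
Step 3: declare c=(read b)=59 at depth 1
Step 4: declare c=(read b)=59 at depth 1
Visible at query point: b=59 c=59

Answer: 1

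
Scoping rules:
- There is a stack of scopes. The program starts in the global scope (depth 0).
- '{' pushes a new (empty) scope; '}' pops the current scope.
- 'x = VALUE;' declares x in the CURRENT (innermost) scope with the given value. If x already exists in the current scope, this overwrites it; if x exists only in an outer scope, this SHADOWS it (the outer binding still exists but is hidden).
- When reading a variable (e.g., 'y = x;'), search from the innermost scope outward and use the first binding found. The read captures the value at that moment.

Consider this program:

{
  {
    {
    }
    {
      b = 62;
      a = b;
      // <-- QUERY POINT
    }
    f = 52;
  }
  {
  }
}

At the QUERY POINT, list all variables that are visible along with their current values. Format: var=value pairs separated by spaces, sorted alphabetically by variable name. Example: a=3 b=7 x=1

Step 1: enter scope (depth=1)
Step 2: enter scope (depth=2)
Step 3: enter scope (depth=3)
Step 4: exit scope (depth=2)
Step 5: enter scope (depth=3)
Step 6: declare b=62 at depth 3
Step 7: declare a=(read b)=62 at depth 3
Visible at query point: a=62 b=62

Answer: a=62 b=62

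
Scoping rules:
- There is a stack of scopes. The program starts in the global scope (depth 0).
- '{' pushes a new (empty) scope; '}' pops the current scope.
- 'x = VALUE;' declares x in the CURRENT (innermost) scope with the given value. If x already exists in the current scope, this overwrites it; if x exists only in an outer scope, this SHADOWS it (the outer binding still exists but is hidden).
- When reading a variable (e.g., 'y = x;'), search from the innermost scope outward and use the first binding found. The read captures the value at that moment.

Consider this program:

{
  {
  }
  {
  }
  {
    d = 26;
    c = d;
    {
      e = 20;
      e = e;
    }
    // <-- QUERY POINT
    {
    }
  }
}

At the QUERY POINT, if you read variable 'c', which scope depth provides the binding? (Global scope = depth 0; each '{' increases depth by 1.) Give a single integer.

Step 1: enter scope (depth=1)
Step 2: enter scope (depth=2)
Step 3: exit scope (depth=1)
Step 4: enter scope (depth=2)
Step 5: exit scope (depth=1)
Step 6: enter scope (depth=2)
Step 7: declare d=26 at depth 2
Step 8: declare c=(read d)=26 at depth 2
Step 9: enter scope (depth=3)
Step 10: declare e=20 at depth 3
Step 11: declare e=(read e)=20 at depth 3
Step 12: exit scope (depth=2)
Visible at query point: c=26 d=26

Answer: 2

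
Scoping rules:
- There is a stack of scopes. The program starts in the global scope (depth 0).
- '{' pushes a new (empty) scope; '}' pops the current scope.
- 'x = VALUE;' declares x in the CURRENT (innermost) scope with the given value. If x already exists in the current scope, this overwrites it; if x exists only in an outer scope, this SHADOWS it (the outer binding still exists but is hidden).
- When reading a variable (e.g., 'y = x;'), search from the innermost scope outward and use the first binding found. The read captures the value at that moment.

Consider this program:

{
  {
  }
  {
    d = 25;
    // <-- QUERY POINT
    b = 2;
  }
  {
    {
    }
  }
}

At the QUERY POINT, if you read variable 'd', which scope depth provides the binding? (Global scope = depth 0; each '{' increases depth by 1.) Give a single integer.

Answer: 2

Derivation:
Step 1: enter scope (depth=1)
Step 2: enter scope (depth=2)
Step 3: exit scope (depth=1)
Step 4: enter scope (depth=2)
Step 5: declare d=25 at depth 2
Visible at query point: d=25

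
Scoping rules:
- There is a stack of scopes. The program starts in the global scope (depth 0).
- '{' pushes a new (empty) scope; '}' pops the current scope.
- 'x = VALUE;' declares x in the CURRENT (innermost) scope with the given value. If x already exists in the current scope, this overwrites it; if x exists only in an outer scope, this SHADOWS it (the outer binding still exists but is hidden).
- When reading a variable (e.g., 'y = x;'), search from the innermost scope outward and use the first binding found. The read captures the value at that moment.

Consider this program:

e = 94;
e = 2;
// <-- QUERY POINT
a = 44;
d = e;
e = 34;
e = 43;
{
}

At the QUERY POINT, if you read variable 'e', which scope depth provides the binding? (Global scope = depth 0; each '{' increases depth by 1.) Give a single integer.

Answer: 0

Derivation:
Step 1: declare e=94 at depth 0
Step 2: declare e=2 at depth 0
Visible at query point: e=2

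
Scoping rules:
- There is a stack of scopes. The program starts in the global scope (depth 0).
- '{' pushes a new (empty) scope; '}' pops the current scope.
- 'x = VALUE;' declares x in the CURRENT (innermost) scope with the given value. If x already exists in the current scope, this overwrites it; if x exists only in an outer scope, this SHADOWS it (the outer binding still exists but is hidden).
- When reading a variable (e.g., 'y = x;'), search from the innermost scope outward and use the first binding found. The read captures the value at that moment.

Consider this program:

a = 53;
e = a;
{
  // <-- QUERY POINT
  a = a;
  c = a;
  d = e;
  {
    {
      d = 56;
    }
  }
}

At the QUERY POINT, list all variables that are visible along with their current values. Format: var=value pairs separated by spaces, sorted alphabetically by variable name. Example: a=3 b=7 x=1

Step 1: declare a=53 at depth 0
Step 2: declare e=(read a)=53 at depth 0
Step 3: enter scope (depth=1)
Visible at query point: a=53 e=53

Answer: a=53 e=53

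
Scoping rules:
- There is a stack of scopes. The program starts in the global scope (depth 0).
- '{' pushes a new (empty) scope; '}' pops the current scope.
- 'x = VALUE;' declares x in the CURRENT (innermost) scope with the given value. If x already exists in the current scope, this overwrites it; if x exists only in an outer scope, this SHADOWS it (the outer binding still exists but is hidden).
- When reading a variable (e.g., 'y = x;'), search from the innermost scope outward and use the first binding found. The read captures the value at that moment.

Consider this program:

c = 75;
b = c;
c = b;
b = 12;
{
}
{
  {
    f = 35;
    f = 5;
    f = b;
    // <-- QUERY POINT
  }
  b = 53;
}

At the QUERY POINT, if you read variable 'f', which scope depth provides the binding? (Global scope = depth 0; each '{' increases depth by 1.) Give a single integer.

Step 1: declare c=75 at depth 0
Step 2: declare b=(read c)=75 at depth 0
Step 3: declare c=(read b)=75 at depth 0
Step 4: declare b=12 at depth 0
Step 5: enter scope (depth=1)
Step 6: exit scope (depth=0)
Step 7: enter scope (depth=1)
Step 8: enter scope (depth=2)
Step 9: declare f=35 at depth 2
Step 10: declare f=5 at depth 2
Step 11: declare f=(read b)=12 at depth 2
Visible at query point: b=12 c=75 f=12

Answer: 2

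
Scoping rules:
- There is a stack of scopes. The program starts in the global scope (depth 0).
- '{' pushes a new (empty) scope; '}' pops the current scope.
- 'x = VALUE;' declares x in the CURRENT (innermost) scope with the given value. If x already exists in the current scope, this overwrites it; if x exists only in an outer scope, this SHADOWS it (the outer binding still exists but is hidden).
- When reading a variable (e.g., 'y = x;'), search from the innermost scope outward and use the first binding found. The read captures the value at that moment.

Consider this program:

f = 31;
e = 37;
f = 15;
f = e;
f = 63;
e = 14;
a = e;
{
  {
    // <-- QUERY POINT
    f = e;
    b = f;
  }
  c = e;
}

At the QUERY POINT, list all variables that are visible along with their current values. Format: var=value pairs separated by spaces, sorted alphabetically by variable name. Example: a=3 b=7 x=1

Step 1: declare f=31 at depth 0
Step 2: declare e=37 at depth 0
Step 3: declare f=15 at depth 0
Step 4: declare f=(read e)=37 at depth 0
Step 5: declare f=63 at depth 0
Step 6: declare e=14 at depth 0
Step 7: declare a=(read e)=14 at depth 0
Step 8: enter scope (depth=1)
Step 9: enter scope (depth=2)
Visible at query point: a=14 e=14 f=63

Answer: a=14 e=14 f=63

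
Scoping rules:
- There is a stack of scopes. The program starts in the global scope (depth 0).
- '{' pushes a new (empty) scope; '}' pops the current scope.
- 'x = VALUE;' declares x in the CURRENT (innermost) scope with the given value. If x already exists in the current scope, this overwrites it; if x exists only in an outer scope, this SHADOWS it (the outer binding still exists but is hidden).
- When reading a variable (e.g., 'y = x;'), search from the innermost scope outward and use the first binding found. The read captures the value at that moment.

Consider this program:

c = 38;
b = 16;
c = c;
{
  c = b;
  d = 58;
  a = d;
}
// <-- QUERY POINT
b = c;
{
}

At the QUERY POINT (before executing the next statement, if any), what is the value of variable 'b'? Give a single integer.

Answer: 16

Derivation:
Step 1: declare c=38 at depth 0
Step 2: declare b=16 at depth 0
Step 3: declare c=(read c)=38 at depth 0
Step 4: enter scope (depth=1)
Step 5: declare c=(read b)=16 at depth 1
Step 6: declare d=58 at depth 1
Step 7: declare a=(read d)=58 at depth 1
Step 8: exit scope (depth=0)
Visible at query point: b=16 c=38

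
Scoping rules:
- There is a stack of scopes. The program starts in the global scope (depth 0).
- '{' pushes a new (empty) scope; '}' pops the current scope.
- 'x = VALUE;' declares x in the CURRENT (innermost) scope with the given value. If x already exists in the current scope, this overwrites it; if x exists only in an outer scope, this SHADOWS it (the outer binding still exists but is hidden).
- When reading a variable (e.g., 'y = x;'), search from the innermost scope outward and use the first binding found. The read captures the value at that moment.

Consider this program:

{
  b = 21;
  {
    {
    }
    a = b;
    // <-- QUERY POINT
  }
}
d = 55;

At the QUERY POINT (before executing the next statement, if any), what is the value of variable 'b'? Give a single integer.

Answer: 21

Derivation:
Step 1: enter scope (depth=1)
Step 2: declare b=21 at depth 1
Step 3: enter scope (depth=2)
Step 4: enter scope (depth=3)
Step 5: exit scope (depth=2)
Step 6: declare a=(read b)=21 at depth 2
Visible at query point: a=21 b=21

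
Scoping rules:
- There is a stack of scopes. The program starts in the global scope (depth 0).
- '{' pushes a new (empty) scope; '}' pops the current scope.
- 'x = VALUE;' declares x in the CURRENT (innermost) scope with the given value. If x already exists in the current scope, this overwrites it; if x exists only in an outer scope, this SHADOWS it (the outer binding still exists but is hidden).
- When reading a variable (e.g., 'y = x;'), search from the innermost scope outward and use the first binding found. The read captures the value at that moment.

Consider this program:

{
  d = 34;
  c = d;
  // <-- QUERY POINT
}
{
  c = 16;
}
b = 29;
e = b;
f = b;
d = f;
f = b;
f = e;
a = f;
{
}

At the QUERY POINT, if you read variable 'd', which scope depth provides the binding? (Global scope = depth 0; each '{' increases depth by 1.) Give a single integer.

Answer: 1

Derivation:
Step 1: enter scope (depth=1)
Step 2: declare d=34 at depth 1
Step 3: declare c=(read d)=34 at depth 1
Visible at query point: c=34 d=34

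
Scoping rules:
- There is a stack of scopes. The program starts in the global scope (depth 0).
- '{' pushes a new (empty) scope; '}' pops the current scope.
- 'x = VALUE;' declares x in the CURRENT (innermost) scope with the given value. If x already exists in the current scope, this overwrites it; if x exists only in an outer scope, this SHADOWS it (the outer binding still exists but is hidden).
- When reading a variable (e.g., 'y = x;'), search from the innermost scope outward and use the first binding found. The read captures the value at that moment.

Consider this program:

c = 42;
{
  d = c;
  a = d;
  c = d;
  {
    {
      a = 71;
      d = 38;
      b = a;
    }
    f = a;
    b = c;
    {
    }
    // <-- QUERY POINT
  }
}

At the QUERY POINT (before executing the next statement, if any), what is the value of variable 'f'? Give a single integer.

Answer: 42

Derivation:
Step 1: declare c=42 at depth 0
Step 2: enter scope (depth=1)
Step 3: declare d=(read c)=42 at depth 1
Step 4: declare a=(read d)=42 at depth 1
Step 5: declare c=(read d)=42 at depth 1
Step 6: enter scope (depth=2)
Step 7: enter scope (depth=3)
Step 8: declare a=71 at depth 3
Step 9: declare d=38 at depth 3
Step 10: declare b=(read a)=71 at depth 3
Step 11: exit scope (depth=2)
Step 12: declare f=(read a)=42 at depth 2
Step 13: declare b=(read c)=42 at depth 2
Step 14: enter scope (depth=3)
Step 15: exit scope (depth=2)
Visible at query point: a=42 b=42 c=42 d=42 f=42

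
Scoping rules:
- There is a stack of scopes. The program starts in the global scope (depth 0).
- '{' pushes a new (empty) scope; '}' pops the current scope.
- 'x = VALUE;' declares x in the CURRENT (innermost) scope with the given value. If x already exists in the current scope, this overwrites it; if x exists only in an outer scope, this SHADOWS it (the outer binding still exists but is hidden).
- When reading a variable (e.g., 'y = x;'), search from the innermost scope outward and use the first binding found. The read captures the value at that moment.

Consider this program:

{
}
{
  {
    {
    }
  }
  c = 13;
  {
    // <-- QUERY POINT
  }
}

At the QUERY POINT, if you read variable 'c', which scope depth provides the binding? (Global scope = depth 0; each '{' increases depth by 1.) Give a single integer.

Step 1: enter scope (depth=1)
Step 2: exit scope (depth=0)
Step 3: enter scope (depth=1)
Step 4: enter scope (depth=2)
Step 5: enter scope (depth=3)
Step 6: exit scope (depth=2)
Step 7: exit scope (depth=1)
Step 8: declare c=13 at depth 1
Step 9: enter scope (depth=2)
Visible at query point: c=13

Answer: 1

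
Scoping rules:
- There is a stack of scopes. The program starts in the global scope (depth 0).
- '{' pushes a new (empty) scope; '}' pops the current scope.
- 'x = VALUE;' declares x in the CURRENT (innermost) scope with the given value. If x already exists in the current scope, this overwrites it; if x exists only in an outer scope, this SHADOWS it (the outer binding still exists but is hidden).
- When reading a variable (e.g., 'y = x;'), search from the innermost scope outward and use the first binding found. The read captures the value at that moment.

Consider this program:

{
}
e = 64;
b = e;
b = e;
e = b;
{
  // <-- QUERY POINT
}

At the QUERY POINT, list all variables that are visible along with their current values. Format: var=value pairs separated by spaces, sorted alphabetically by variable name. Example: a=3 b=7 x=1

Step 1: enter scope (depth=1)
Step 2: exit scope (depth=0)
Step 3: declare e=64 at depth 0
Step 4: declare b=(read e)=64 at depth 0
Step 5: declare b=(read e)=64 at depth 0
Step 6: declare e=(read b)=64 at depth 0
Step 7: enter scope (depth=1)
Visible at query point: b=64 e=64

Answer: b=64 e=64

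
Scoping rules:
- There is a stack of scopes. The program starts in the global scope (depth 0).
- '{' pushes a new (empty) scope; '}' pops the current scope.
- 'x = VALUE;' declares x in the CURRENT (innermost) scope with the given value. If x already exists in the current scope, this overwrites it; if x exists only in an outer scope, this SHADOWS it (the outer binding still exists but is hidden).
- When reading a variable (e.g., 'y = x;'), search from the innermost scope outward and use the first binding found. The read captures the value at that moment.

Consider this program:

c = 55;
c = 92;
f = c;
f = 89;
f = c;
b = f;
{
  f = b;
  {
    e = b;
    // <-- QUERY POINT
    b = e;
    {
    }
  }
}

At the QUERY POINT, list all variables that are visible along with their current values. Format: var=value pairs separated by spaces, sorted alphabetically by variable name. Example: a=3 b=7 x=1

Step 1: declare c=55 at depth 0
Step 2: declare c=92 at depth 0
Step 3: declare f=(read c)=92 at depth 0
Step 4: declare f=89 at depth 0
Step 5: declare f=(read c)=92 at depth 0
Step 6: declare b=(read f)=92 at depth 0
Step 7: enter scope (depth=1)
Step 8: declare f=(read b)=92 at depth 1
Step 9: enter scope (depth=2)
Step 10: declare e=(read b)=92 at depth 2
Visible at query point: b=92 c=92 e=92 f=92

Answer: b=92 c=92 e=92 f=92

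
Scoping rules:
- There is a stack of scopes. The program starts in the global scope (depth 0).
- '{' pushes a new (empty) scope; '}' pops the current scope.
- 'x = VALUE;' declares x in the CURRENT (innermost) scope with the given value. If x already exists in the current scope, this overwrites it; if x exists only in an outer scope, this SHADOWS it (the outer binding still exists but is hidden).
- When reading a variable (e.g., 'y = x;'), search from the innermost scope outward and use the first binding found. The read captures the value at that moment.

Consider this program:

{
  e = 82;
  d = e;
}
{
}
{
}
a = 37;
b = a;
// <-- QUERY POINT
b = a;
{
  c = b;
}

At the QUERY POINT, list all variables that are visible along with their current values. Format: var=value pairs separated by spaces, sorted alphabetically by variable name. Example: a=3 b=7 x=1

Step 1: enter scope (depth=1)
Step 2: declare e=82 at depth 1
Step 3: declare d=(read e)=82 at depth 1
Step 4: exit scope (depth=0)
Step 5: enter scope (depth=1)
Step 6: exit scope (depth=0)
Step 7: enter scope (depth=1)
Step 8: exit scope (depth=0)
Step 9: declare a=37 at depth 0
Step 10: declare b=(read a)=37 at depth 0
Visible at query point: a=37 b=37

Answer: a=37 b=37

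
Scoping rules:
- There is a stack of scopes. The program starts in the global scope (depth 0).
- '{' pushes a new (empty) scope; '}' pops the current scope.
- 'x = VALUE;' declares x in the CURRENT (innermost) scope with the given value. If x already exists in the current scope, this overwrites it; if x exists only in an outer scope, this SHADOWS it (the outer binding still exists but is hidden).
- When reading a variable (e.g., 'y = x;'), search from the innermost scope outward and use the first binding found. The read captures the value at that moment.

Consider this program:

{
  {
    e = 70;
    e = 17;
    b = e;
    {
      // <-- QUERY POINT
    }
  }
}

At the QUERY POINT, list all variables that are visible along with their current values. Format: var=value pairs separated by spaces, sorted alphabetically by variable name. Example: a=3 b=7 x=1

Answer: b=17 e=17

Derivation:
Step 1: enter scope (depth=1)
Step 2: enter scope (depth=2)
Step 3: declare e=70 at depth 2
Step 4: declare e=17 at depth 2
Step 5: declare b=(read e)=17 at depth 2
Step 6: enter scope (depth=3)
Visible at query point: b=17 e=17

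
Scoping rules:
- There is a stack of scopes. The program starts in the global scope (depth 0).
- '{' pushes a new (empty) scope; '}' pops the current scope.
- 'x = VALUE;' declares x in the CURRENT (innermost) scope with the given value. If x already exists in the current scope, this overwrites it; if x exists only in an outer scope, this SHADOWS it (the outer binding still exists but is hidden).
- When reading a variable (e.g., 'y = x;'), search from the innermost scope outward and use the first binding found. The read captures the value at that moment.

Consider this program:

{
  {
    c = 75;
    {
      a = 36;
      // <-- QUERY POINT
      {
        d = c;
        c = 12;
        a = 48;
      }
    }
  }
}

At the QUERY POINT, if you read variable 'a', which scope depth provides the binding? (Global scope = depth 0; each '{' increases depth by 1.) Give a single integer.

Answer: 3

Derivation:
Step 1: enter scope (depth=1)
Step 2: enter scope (depth=2)
Step 3: declare c=75 at depth 2
Step 4: enter scope (depth=3)
Step 5: declare a=36 at depth 3
Visible at query point: a=36 c=75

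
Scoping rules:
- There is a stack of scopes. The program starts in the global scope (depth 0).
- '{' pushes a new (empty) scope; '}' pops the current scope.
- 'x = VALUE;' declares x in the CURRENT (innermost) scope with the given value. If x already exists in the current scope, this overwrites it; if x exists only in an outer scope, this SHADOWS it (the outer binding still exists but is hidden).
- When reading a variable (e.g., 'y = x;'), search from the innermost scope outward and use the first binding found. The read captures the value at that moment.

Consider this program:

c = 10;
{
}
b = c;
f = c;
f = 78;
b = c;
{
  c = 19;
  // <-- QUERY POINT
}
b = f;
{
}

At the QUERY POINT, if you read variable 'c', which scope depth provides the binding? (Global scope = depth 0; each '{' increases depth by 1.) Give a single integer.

Answer: 1

Derivation:
Step 1: declare c=10 at depth 0
Step 2: enter scope (depth=1)
Step 3: exit scope (depth=0)
Step 4: declare b=(read c)=10 at depth 0
Step 5: declare f=(read c)=10 at depth 0
Step 6: declare f=78 at depth 0
Step 7: declare b=(read c)=10 at depth 0
Step 8: enter scope (depth=1)
Step 9: declare c=19 at depth 1
Visible at query point: b=10 c=19 f=78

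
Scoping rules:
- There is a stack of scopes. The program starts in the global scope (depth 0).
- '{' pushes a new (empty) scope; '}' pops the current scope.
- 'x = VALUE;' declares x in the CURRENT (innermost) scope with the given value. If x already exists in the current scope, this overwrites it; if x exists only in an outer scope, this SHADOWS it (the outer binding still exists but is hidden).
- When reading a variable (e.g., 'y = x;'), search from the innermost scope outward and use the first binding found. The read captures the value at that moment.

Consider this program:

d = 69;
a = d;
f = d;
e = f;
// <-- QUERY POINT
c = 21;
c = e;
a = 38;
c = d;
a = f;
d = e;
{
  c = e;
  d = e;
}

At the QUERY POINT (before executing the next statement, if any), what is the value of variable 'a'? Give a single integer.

Step 1: declare d=69 at depth 0
Step 2: declare a=(read d)=69 at depth 0
Step 3: declare f=(read d)=69 at depth 0
Step 4: declare e=(read f)=69 at depth 0
Visible at query point: a=69 d=69 e=69 f=69

Answer: 69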